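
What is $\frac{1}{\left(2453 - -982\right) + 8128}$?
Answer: $\frac{1}{11563} \approx 8.6483 \cdot 10^{-5}$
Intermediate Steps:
$\frac{1}{\left(2453 - -982\right) + 8128} = \frac{1}{\left(2453 + 982\right) + 8128} = \frac{1}{3435 + 8128} = \frac{1}{11563}$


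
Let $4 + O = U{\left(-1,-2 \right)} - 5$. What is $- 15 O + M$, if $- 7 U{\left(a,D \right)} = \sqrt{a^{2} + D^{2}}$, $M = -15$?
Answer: $120 + \frac{15 \sqrt{5}}{7} \approx 124.79$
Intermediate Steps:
$U{\left(a,D \right)} = - \frac{\sqrt{D^{2} + a^{2}}}{7}$ ($U{\left(a,D \right)} = - \frac{\sqrt{a^{2} + D^{2}}}{7} = - \frac{\sqrt{D^{2} + a^{2}}}{7}$)
$O = -9 - \frac{\sqrt{5}}{7}$ ($O = -4 - \left(5 + \frac{\sqrt{\left(-2\right)^{2} + \left(-1\right)^{2}}}{7}\right) = -4 - \left(5 + \frac{\sqrt{4 + 1}}{7}\right) = -4 - \left(5 + \frac{\sqrt{5}}{7}\right) = -9 - \frac{\sqrt{5}}{7} \approx -9.3194$)
$- 15 O + M = - 15 \left(-9 - \frac{\sqrt{5}}{7}\right) - 15 = \left(135 + \frac{15 \sqrt{5}}{7}\right) - 15 = 120 + \frac{15 \sqrt{5}}{7}$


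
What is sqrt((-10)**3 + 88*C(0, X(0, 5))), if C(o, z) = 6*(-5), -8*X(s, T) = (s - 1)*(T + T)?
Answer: 2*I*sqrt(910) ≈ 60.332*I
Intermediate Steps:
X(s, T) = -T*(-1 + s)/4 (X(s, T) = -(s - 1)*(T + T)/8 = -(-1 + s)*2*T/8 = -T*(-1 + s)/4)
C(o, z) = -30
sqrt((-10)**3 + 88*C(0, X(0, 5))) = sqrt((-10)**3 + 88*(-30)) = sqrt(-1000 - 2640) = sqrt(-3640) = 2*I*sqrt(910)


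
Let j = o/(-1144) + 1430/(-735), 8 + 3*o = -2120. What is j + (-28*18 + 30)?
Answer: -3330606/7007 ≈ -475.33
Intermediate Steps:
o = -2128/3 (o = -8/3 + (⅓)*(-2120) = -8/3 - 2120/3 = -2128/3 ≈ -709.33)
j = -9288/7007 (j = -2128/3/(-1144) + 1430/(-735) = -2128/3*(-1/1144) + 1430*(-1/735) = 266/429 - 286/147 = -9288/7007 ≈ -1.3255)
j + (-28*18 + 30) = -9288/7007 + (-28*18 + 30) = -9288/7007 + (-504 + 30) = -9288/7007 - 474 = -3330606/7007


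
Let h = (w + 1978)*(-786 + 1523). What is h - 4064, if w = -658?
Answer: 968776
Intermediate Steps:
h = 972840 (h = (-658 + 1978)*(-786 + 1523) = 1320*737 = 972840)
h - 4064 = 972840 - 4064 = 968776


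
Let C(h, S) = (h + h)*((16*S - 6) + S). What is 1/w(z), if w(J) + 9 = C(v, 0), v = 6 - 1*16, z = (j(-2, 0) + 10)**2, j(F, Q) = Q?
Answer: 1/111 ≈ 0.0090090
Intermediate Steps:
z = 100 (z = (0 + 10)**2 = 10**2 = 100)
v = -10 (v = 6 - 16 = -10)
C(h, S) = 2*h*(-6 + 17*S) (C(h, S) = (2*h)*((-6 + 16*S) + S) = (2*h)*(-6 + 17*S) = 2*h*(-6 + 17*S))
w(J) = 111 (w(J) = -9 + 2*(-10)*(-6 + 17*0) = -9 + 2*(-10)*(-6 + 0) = -9 + 2*(-10)*(-6) = -9 + 120 = 111)
1/w(z) = 1/111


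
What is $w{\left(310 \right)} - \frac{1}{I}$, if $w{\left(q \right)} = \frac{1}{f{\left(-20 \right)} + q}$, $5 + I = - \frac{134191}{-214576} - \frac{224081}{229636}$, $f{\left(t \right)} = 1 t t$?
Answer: $\frac{160220204411}{850835573730} \approx 0.18831$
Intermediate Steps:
$f{\left(t \right)} = t^{2}$ ($f{\left(t \right)} = t t = t^{2}$)
$I = - \frac{5991799815}{1119872144}$ ($I = -5 - \left(- \frac{134191}{214576} + \frac{20371}{20876}\right) = -5 - \frac{392439095}{1119872144} = - \frac{5991799815}{1119872144} \approx -5.3504$)
$w{\left(q \right)} = \frac{1}{400 + q}$ ($w{\left(q \right)} = \frac{1}{\left(-20\right)^{2} + q} = \frac{1}{400 + q}$)
$w{\left(310 \right)} - \frac{1}{I} = \frac{1}{400 + 310} - \frac{1}{- \frac{5991799815}{1119872144}} = \frac{1}{710} - - \frac{1119872144}{5991799815} = \frac{1}{710} + \frac{1119872144}{5991799815} = \frac{160220204411}{850835573730}$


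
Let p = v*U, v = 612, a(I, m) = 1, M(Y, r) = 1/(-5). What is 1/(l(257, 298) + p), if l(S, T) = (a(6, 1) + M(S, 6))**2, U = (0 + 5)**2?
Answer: 25/382516 ≈ 6.5357e-5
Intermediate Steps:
M(Y, r) = -1/5
U = 25 (U = 5**2 = 25)
l(S, T) = 16/25 (l(S, T) = (1 - 1/5)**2 = (4/5)**2 = 16/25)
p = 15300 (p = 612*25 = 15300)
1/(l(257, 298) + p) = 1/(16/25 + 15300) = 1/(382516/25) = 25/382516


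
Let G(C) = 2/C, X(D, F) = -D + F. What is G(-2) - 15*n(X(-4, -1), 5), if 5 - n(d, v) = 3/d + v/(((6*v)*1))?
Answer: -117/2 ≈ -58.500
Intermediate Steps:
X(D, F) = F - D
n(d, v) = 29/6 - 3/d (n(d, v) = 5 - (3/d + v/(((6*v)*1))) = 5 - (3/d + v/((6*v))) = 5 - (3/d + v*(1/(6*v))) = 5 - (3/d + ⅙) = 5 - (⅙ + 3/d) = 5 + (-⅙ - 3/d) = 29/6 - 3/d)
G(-2) - 15*n(X(-4, -1), 5) = 2/(-2) - 15*(29/6 - 3/(-1 - 1*(-4))) = 2*(-½) - 15*(29/6 - 3/(-1 + 4)) = -1 - 15*(29/6 - 3/3) = -1 - 15*(29/6 - 3*⅓) = -1 - 15*(29/6 - 1) = -1 - 15*23/6 = -1 - 115/2 = -117/2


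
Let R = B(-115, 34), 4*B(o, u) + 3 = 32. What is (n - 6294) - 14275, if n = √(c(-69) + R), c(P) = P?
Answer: -20569 + I*√247/2 ≈ -20569.0 + 7.8581*I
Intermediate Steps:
B(o, u) = 29/4 (B(o, u) = -¾ + (¼)*32 = -¾ + 8 = 29/4)
R = 29/4 ≈ 7.2500
n = I*√247/2 (n = √(-69 + 29/4) = √(-247/4) = I*√247/2 ≈ 7.8581*I)
(n - 6294) - 14275 = (I*√247/2 - 6294) - 14275 = (-6294 + I*√247/2) - 14275 = -20569 + I*√247/2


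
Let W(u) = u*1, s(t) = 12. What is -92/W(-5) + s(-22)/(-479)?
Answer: 44008/2395 ≈ 18.375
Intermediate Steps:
W(u) = u
-92/W(-5) + s(-22)/(-479) = -92/(-5) + 12/(-479) = -92*(-⅕) + 12*(-1/479) = 92/5 - 12/479 = 44008/2395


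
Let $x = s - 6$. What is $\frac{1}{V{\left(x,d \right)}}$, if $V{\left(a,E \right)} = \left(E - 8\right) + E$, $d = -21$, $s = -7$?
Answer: $- \frac{1}{50} \approx -0.02$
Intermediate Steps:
$x = -13$ ($x = -7 - 6 = -13$)
$V{\left(a,E \right)} = -8 + 2 E$ ($V{\left(a,E \right)} = \left(-8 + E\right) + E = -8 + 2 E$)
$\frac{1}{V{\left(x,d \right)}} = \frac{1}{-8 + 2 \left(-21\right)} = \frac{1}{-8 - 42} = \frac{1}{-50} = - \frac{1}{50}$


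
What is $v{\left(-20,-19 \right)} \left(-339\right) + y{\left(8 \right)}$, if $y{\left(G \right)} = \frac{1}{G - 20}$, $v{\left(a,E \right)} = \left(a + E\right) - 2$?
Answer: $\frac{166787}{12} \approx 13899.0$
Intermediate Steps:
$v{\left(a,E \right)} = -2 + E + a$ ($v{\left(a,E \right)} = \left(E + a\right) - 2 = -2 + E + a$)
$y{\left(G \right)} = \frac{1}{-20 + G}$
$v{\left(-20,-19 \right)} \left(-339\right) + y{\left(8 \right)} = \left(-2 - 19 - 20\right) \left(-339\right) + \frac{1}{-20 + 8} = \left(-41\right) \left(-339\right) + \frac{1}{-12} = 13899 - \frac{1}{12} = \frac{166787}{12}$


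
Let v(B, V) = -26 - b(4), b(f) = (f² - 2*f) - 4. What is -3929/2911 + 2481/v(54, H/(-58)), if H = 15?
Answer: -2446687/29110 ≈ -84.050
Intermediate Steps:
b(f) = -4 + f² - 2*f
v(B, V) = -30 (v(B, V) = -26 - (-4 + 4² - 2*4) = -26 - (-4 + 16 - 8) = -26 - 1*4 = -26 - 4 = -30)
-3929/2911 + 2481/v(54, H/(-58)) = -3929/2911 + 2481/(-30) = -3929*1/2911 + 2481*(-1/30) = -3929/2911 - 827/10 = -2446687/29110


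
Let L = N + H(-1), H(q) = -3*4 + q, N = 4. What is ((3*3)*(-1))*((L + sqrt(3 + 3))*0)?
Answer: 0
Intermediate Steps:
H(q) = -12 + q
L = -9 (L = 4 + (-12 - 1) = 4 - 13 = -9)
((3*3)*(-1))*((L + sqrt(3 + 3))*0) = ((3*3)*(-1))*((-9 + sqrt(3 + 3))*0) = (9*(-1))*((-9 + sqrt(6))*0) = -9*0 = 0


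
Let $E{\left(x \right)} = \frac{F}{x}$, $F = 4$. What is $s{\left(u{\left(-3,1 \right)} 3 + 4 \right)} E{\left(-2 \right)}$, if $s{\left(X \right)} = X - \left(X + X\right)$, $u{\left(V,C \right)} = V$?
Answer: $-10$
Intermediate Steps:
$s{\left(X \right)} = - X$ ($s{\left(X \right)} = X - 2 X = - X$)
$E{\left(x \right)} = \frac{4}{x}$
$s{\left(u{\left(-3,1 \right)} 3 + 4 \right)} E{\left(-2 \right)} = - (\left(-3\right) 3 + 4) \frac{4}{-2} = - (-9 + 4) 4 \left(- \frac{1}{2}\right) = \left(-1\right) \left(-5\right) \left(-2\right) = 5 \left(-2\right) = -10$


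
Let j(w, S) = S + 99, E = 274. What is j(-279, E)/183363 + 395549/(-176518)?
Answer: -72463210073/32366870034 ≈ -2.2388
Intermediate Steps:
j(w, S) = 99 + S
j(-279, E)/183363 + 395549/(-176518) = (99 + 274)/183363 + 395549/(-176518) = 373*(1/183363) + 395549*(-1/176518) = 373/183363 - 395549/176518 = -72463210073/32366870034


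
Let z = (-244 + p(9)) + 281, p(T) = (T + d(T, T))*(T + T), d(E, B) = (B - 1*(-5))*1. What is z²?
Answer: 203401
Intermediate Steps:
d(E, B) = 5 + B (d(E, B) = (B + 5)*1 = (5 + B)*1 = 5 + B)
p(T) = 2*T*(5 + 2*T) (p(T) = (T + (5 + T))*(T + T) = (5 + 2*T)*(2*T) = 2*T*(5 + 2*T))
z = 451 (z = (-244 + 2*9*(5 + 2*9)) + 281 = (-244 + 2*9*(5 + 18)) + 281 = (-244 + 2*9*23) + 281 = (-244 + 414) + 281 = 170 + 281 = 451)
z² = 451² = 203401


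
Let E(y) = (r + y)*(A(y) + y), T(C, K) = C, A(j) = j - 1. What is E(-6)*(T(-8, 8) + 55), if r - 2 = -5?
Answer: 5499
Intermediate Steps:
A(j) = -1 + j
r = -3 (r = 2 - 5 = -3)
E(y) = (-1 + 2*y)*(-3 + y) (E(y) = (-3 + y)*((-1 + y) + y) = (-3 + y)*(-1 + 2*y) = (-1 + 2*y)*(-3 + y))
E(-6)*(T(-8, 8) + 55) = (3 - 7*(-6) + 2*(-6)**2)*(-8 + 55) = (3 + 42 + 2*36)*47 = (3 + 42 + 72)*47 = 117*47 = 5499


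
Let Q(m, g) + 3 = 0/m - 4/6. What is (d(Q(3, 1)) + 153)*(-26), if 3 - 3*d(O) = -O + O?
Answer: -4004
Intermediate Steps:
Q(m, g) = -11/3 (Q(m, g) = -3 + (0/m - 4/6) = -3 + (0 - 4*⅙) = -3 + (0 - ⅔) = -3 - ⅔ = -11/3)
d(O) = 1 (d(O) = 1 - (-O + O)/3 = 1 - ⅓*0 = 1 + 0 = 1)
(d(Q(3, 1)) + 153)*(-26) = (1 + 153)*(-26) = 154*(-26) = -4004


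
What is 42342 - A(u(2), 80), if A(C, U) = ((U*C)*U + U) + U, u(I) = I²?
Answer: 16582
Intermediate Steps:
A(C, U) = 2*U + C*U² (A(C, U) = ((C*U)*U + U) + U = (C*U² + U) + U = (U + C*U²) + U = 2*U + C*U²)
42342 - A(u(2), 80) = 42342 - 80*(2 + 2²*80) = 42342 - 80*(2 + 4*80) = 42342 - 80*(2 + 320) = 42342 - 80*322 = 42342 - 1*25760 = 42342 - 25760 = 16582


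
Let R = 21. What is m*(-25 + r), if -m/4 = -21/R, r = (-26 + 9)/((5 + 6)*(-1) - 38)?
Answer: -4832/49 ≈ -98.612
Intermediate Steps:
r = 17/49 (r = -17/(11*(-1) - 38) = -17/(-11 - 38) = -17/(-49) = -17*(-1/49) = 17/49 ≈ 0.34694)
m = 4 (m = -(-84)/21 = -4*(-1) = 4)
m*(-25 + r) = 4*(-25 + 17/49) = 4*(-1208/49) = -4832/49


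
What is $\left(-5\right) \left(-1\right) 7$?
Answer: $35$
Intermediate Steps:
$\left(-5\right) \left(-1\right) 7 = 5 \cdot 7 = 35$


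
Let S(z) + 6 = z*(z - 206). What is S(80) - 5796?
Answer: -15882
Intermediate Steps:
S(z) = -6 + z*(-206 + z) (S(z) = -6 + z*(z - 206) = -6 + z*(-206 + z))
S(80) - 5796 = (-6 + 80**2 - 206*80) - 5796 = (-6 + 6400 - 16480) - 5796 = -10086 - 5796 = -15882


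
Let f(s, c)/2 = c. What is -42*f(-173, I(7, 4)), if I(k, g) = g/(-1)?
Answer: 336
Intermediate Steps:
I(k, g) = -g (I(k, g) = g*(-1) = -g)
f(s, c) = 2*c
-42*f(-173, I(7, 4)) = -84*(-1*4) = -84*(-4) = -42*(-8) = 336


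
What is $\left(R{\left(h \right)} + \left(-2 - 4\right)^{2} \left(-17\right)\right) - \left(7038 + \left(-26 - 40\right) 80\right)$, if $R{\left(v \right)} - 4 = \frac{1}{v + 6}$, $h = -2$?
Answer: $- \frac{9463}{4} \approx -2365.8$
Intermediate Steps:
$R{\left(v \right)} = 4 + \frac{1}{6 + v}$ ($R{\left(v \right)} = 4 + \frac{1}{v + 6} = 4 + \frac{1}{6 + v}$)
$\left(R{\left(h \right)} + \left(-2 - 4\right)^{2} \left(-17\right)\right) - \left(7038 + \left(-26 - 40\right) 80\right) = \left(\frac{25 + 4 \left(-2\right)}{6 - 2} + \left(-2 - 4\right)^{2} \left(-17\right)\right) - \left(7038 + \left(-26 - 40\right) 80\right) = \left(\frac{25 - 8}{4} + \left(-6\right)^{2} \left(-17\right)\right) - \left(7038 - 5280\right) = \left(\frac{1}{4} \cdot 17 + 36 \left(-17\right)\right) - \left(7038 - 5280\right) = \left(\frac{17}{4} - 612\right) - 1758 = - \frac{2431}{4} - 1758 = - \frac{9463}{4}$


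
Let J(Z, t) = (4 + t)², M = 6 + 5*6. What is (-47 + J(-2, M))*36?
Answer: 55908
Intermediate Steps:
M = 36 (M = 6 + 30 = 36)
(-47 + J(-2, M))*36 = (-47 + (4 + 36)²)*36 = (-47 + 40²)*36 = (-47 + 1600)*36 = 1553*36 = 55908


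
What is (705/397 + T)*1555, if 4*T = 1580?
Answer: 244943600/397 ≈ 6.1699e+5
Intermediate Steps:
T = 395 (T = (¼)*1580 = 395)
(705/397 + T)*1555 = (705/397 + 395)*1555 = (157520/397)*1555 = 244943600/397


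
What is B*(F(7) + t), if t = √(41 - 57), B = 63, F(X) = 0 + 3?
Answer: 189 + 252*I ≈ 189.0 + 252.0*I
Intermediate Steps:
F(X) = 3
t = 4*I (t = √(-16) = 4*I ≈ 4.0*I)
B*(F(7) + t) = 63*(3 + 4*I) = 189 + 252*I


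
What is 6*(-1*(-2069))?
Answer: 12414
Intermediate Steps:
6*(-1*(-2069)) = 6*2069 = 12414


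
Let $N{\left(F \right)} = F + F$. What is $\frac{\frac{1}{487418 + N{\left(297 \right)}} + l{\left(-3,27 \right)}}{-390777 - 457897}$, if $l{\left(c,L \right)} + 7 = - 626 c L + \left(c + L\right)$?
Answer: $- \frac{24753432677}{414163096088} \approx -0.059767$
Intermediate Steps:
$N{\left(F \right)} = 2 F$
$l{\left(c,L \right)} = -7 + L + c - 626 L c$ ($l{\left(c,L \right)} = -7 + \left(- 626 c L + \left(c + L\right)\right) = -7 - \left(- L - c + 626 L c\right) = -7 + \left(L + c - 626 L c\right) = -7 + L + c - 626 L c$)
$\frac{\frac{1}{487418 + N{\left(297 \right)}} + l{\left(-3,27 \right)}}{-390777 - 457897} = \frac{\frac{1}{487418 + 2 \cdot 297} - \left(-17 - 50706\right)}{-390777 - 457897} = \frac{\frac{1}{487418 + 594} + \left(-7 + 27 - 3 + 50706\right)}{-848674} = \left(\frac{1}{488012} + 50723\right) \left(- \frac{1}{848674}\right) = \frac{24753432677}{488012} \left(- \frac{1}{848674}\right) = - \frac{24753432677}{414163096088}$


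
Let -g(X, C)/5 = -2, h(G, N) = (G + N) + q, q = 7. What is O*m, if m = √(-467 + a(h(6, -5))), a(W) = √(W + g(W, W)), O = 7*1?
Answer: 7*√(-467 + 3*√2) ≈ 150.58*I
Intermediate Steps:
h(G, N) = 7 + G + N (h(G, N) = (G + N) + 7 = 7 + G + N)
g(X, C) = 10 (g(X, C) = -5*(-2) = 10)
O = 7
a(W) = √(10 + W) (a(W) = √(W + 10) = √(10 + W))
m = √(-467 + 3*√2) (m = √(-467 + √(10 + (7 + 6 - 5))) = √(-467 + √(10 + 8)) = √(-467 + √18) = √(-467 + 3*√2) ≈ 21.512*I)
O*m = 7*√(-467 + 3*√2)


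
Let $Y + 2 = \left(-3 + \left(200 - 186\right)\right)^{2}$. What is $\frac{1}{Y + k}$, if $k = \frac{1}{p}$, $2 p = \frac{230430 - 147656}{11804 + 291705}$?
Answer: $\frac{41387}{5228562} \approx 0.0079156$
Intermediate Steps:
$p = \frac{41387}{303509}$ ($p = \frac{\left(230430 - 147656\right) \frac{1}{11804 + 291705}}{2} = \frac{82774 \cdot \frac{1}{303509}}{2} = \frac{1}{2} \cdot \frac{82774}{303509} = \frac{41387}{303509} \approx 0.13636$)
$Y = 119$ ($Y = -2 + \left(-3 + \left(200 - 186\right)\right)^{2} = -2 + \left(-3 + 14\right)^{2} = -2 + 11^{2} = -2 + 121 = 119$)
$k = \frac{303509}{41387}$ ($k = \frac{1}{\frac{41387}{303509}} = \frac{303509}{41387} \approx 7.3334$)
$\frac{1}{Y + k} = \frac{1}{119 + \frac{303509}{41387}} = \frac{1}{\frac{5228562}{41387}} = \frac{41387}{5228562}$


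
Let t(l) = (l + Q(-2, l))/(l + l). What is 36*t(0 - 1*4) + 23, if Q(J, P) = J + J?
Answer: 59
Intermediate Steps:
Q(J, P) = 2*J
t(l) = (-4 + l)/(2*l) (t(l) = (l + 2*(-2))/(l + l) = (l - 4)/((2*l)) = (-4 + l)*(1/(2*l)) = (-4 + l)/(2*l))
36*t(0 - 1*4) + 23 = 36*((-4 + (0 - 1*4))/(2*(0 - 1*4))) + 23 = 36*((-4 + (0 - 4))/(2*(0 - 4))) + 23 = 36*((½)*(-4 - 4)/(-4)) + 23 = 36*((½)*(-¼)*(-8)) + 23 = 36*1 + 23 = 36 + 23 = 59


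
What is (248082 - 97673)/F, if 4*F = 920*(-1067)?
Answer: -150409/245410 ≈ -0.61289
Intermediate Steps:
F = -245410 (F = (920*(-1067))/4 = (¼)*(-981640) = -245410)
(248082 - 97673)/F = (248082 - 97673)/(-245410) = 150409*(-1/245410) = -150409/245410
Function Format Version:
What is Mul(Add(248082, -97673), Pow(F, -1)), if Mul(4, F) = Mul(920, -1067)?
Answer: Rational(-150409, 245410) ≈ -0.61289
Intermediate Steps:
F = -245410 (F = Mul(Rational(1, 4), Mul(920, -1067)) = Mul(Rational(1, 4), -981640) = -245410)
Mul(Add(248082, -97673), Pow(F, -1)) = Mul(Add(248082, -97673), Pow(-245410, -1)) = Mul(150409, Rational(-1, 245410)) = Rational(-150409, 245410)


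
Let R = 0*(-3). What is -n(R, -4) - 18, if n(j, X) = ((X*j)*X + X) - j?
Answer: -14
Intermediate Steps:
R = 0
n(j, X) = X - j + j*X² (n(j, X) = (j*X² + X) - j = (X + j*X²) - j = X - j + j*X²)
-n(R, -4) - 18 = -(-4 - 1*0 + 0*(-4)²) - 18 = -(-4 + 0 + 0*16) - 18 = -(-4 + 0 + 0) - 18 = -1*(-4) - 18 = 4 - 18 = -14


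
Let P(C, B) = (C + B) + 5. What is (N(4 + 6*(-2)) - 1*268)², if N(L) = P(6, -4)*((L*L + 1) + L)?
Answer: 17161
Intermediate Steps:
P(C, B) = 5 + B + C (P(C, B) = (B + C) + 5 = 5 + B + C)
N(L) = 7 + 7*L + 7*L² (N(L) = (5 - 4 + 6)*((L*L + 1) + L) = 7*((L² + 1) + L) = 7*((1 + L²) + L) = 7*(1 + L + L²) = 7 + 7*L + 7*L²)
(N(4 + 6*(-2)) - 1*268)² = ((7 + 7*(4 + 6*(-2)) + 7*(4 + 6*(-2))²) - 1*268)² = ((7 + 7*(4 - 12) + 7*(4 - 12)²) - 268)² = ((7 + 7*(-8) + 7*(-8)²) - 268)² = ((7 - 56 + 7*64) - 268)² = ((7 - 56 + 448) - 268)² = (399 - 268)² = 131² = 17161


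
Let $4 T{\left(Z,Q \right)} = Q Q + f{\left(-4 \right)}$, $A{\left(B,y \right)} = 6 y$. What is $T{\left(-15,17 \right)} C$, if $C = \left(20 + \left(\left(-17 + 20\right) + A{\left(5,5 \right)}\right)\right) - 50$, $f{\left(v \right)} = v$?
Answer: $\frac{855}{4} \approx 213.75$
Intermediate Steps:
$T{\left(Z,Q \right)} = -1 + \frac{Q^{2}}{4}$ ($T{\left(Z,Q \right)} = \frac{Q Q - 4}{4} = \frac{Q^{2} - 4}{4} = \frac{-4 + Q^{2}}{4} = -1 + \frac{Q^{2}}{4}$)
$C = 3$ ($C = \left(20 + \left(\left(-17 + 20\right) + 6 \cdot 5\right)\right) - 50 = \left(20 + \left(3 + 30\right)\right) - 50 = \left(20 + 33\right) - 50 = 53 - 50 = 3$)
$T{\left(-15,17 \right)} C = \left(-1 + \frac{17^{2}}{4}\right) 3 = \left(-1 + \frac{1}{4} \cdot 289\right) 3 = \left(-1 + \frac{289}{4}\right) 3 = \frac{285}{4} \cdot 3 = \frac{855}{4}$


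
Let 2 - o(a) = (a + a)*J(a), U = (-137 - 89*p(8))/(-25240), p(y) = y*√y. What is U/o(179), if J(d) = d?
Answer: -137/1617379200 - √2/1135800 ≈ -1.3298e-6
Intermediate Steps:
p(y) = y^(3/2)
U = 137/25240 + 178*√2/3155 (U = (-137 - 1424*√2)/(-25240) = (-137 - 1424*√2)*(-1/25240) = 137/25240 + 178*√2/3155 ≈ 0.085216)
o(a) = 2 - 2*a² (o(a) = 2 - (a + a)*a = 2 - 2*a*a = 2 - 2*a²)
U/o(179) = (137/25240 + 178*√2/3155)/(2 - 2*179²) = (137/25240 + 178*√2/3155)/(2 - 2*32041) = (137/25240 + 178*√2/3155)/(2 - 64082) = (137/25240 + 178*√2/3155)/(-64080) = (137/25240 + 178*√2/3155)*(-1/64080) = -137/1617379200 - √2/1135800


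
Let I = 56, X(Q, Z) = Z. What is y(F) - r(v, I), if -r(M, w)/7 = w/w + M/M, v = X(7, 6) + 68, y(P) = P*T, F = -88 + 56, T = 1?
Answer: -18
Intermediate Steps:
F = -32
y(P) = P (y(P) = P*1 = P)
v = 74 (v = 6 + 68 = 74)
r(M, w) = -14 (r(M, w) = -7*(w/w + M/M) = -7*(1 + 1) = -7*2 = -14)
y(F) - r(v, I) = -32 - 1*(-14) = -32 + 14 = -18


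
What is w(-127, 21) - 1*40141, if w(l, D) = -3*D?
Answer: -40204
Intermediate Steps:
w(-127, 21) - 1*40141 = -3*21 - 1*40141 = -63 - 40141 = -40204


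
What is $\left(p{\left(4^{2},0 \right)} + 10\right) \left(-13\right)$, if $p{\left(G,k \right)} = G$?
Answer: $-338$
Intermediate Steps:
$\left(p{\left(4^{2},0 \right)} + 10\right) \left(-13\right) = \left(4^{2} + 10\right) \left(-13\right) = \left(16 + 10\right) \left(-13\right) = 26 \left(-13\right) = -338$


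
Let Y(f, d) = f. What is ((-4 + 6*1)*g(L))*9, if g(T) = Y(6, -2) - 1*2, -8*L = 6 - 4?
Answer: 72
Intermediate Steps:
L = -¼ (L = -(6 - 4)/8 = -⅛*2 = -¼ ≈ -0.25000)
g(T) = 4 (g(T) = 6 - 1*2 = 6 - 2 = 4)
((-4 + 6*1)*g(L))*9 = ((-4 + 6*1)*4)*9 = ((-4 + 6)*4)*9 = (2*4)*9 = 8*9 = 72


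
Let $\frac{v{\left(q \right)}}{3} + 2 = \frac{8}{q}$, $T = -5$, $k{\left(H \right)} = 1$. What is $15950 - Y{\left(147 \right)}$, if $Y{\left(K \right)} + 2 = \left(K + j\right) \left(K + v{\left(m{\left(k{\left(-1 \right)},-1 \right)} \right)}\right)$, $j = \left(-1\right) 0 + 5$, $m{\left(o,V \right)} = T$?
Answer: $- \frac{23752}{5} \approx -4750.4$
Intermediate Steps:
$m{\left(o,V \right)} = -5$
$j = 5$ ($j = 0 + 5 = 5$)
$v{\left(q \right)} = -6 + \frac{24}{q}$ ($v{\left(q \right)} = -6 + 3 \frac{8}{q} = -6 + \frac{24}{q}$)
$Y{\left(K \right)} = -2 + \left(5 + K\right) \left(- \frac{54}{5} + K\right)$ ($Y{\left(K \right)} = -2 + \left(K + 5\right) \left(K - \left(6 - \frac{24}{-5}\right)\right) = -2 + \left(5 + K\right) \left(K + \left(-6 + 24 \left(- \frac{1}{5}\right)\right)\right) = -2 + \left(5 + K\right) \left(K - \frac{54}{5}\right) = -2 + \left(5 + K\right) \left(- \frac{54}{5} + K\right)$)
$15950 - Y{\left(147 \right)} = 15950 - \left(-56 + 147^{2} - \frac{4263}{5}\right) = 15950 - \left(-56 + 21609 - \frac{4263}{5}\right) = 15950 - \frac{103502}{5} = - \frac{23752}{5}$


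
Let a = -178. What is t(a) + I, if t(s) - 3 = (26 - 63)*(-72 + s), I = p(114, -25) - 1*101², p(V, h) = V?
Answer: -834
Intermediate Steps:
I = -10087 (I = 114 - 1*101² = 114 - 1*10201 = 114 - 10201 = -10087)
t(s) = 2667 - 37*s (t(s) = 3 + (26 - 63)*(-72 + s) = 3 - 37*(-72 + s) = 3 + (2664 - 37*s) = 2667 - 37*s)
t(a) + I = (2667 - 37*(-178)) - 10087 = (2667 + 6586) - 10087 = 9253 - 10087 = -834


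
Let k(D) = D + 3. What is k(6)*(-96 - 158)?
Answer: -2286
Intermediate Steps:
k(D) = 3 + D
k(6)*(-96 - 158) = (3 + 6)*(-96 - 158) = 9*(-254) = -2286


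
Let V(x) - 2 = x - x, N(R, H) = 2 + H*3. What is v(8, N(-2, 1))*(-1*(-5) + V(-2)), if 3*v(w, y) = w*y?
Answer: 280/3 ≈ 93.333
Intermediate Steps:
N(R, H) = 2 + 3*H
V(x) = 2 (V(x) = 2 + (x - x) = 2 + 0 = 2)
v(w, y) = w*y/3 (v(w, y) = (w*y)/3 = w*y/3)
v(8, N(-2, 1))*(-1*(-5) + V(-2)) = ((⅓)*8*(2 + 3*1))*(-1*(-5) + 2) = ((⅓)*8*(2 + 3))*(5 + 2) = ((⅓)*8*5)*7 = (40/3)*7 = 280/3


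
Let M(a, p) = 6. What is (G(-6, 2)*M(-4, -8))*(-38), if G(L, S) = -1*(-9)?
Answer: -2052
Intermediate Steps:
G(L, S) = 9
(G(-6, 2)*M(-4, -8))*(-38) = (9*6)*(-38) = 54*(-38) = -2052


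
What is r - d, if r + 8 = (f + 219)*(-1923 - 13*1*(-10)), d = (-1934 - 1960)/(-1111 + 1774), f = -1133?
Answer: 362174772/221 ≈ 1.6388e+6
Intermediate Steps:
d = -1298/221 (d = -3894/663 = -3894*1/663 = -1298/221 ≈ -5.8733)
r = 1638794 (r = -8 + (-1133 + 219)*(-1923 - 13*1*(-10)) = -8 - 914*(-1923 - 13*(-10)) = -8 - 914*(-1923 + 130) = -8 - 914*(-1793) = -8 + 1638802 = 1638794)
r - d = 1638794 - 1*(-1298/221) = 1638794 + 1298/221 = 362174772/221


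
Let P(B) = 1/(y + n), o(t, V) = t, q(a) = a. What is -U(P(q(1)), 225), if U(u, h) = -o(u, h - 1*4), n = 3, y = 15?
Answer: 1/18 ≈ 0.055556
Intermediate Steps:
P(B) = 1/18 (P(B) = 1/(15 + 3) = 1/18)
U(u, h) = -u
-U(P(q(1)), 225) = -(-1)/18 = -1*(-1/18) = 1/18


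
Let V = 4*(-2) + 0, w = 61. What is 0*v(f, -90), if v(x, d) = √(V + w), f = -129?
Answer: 0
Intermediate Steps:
V = -8 (V = -8 + 0 = -8)
v(x, d) = √53 (v(x, d) = √(-8 + 61) = √53)
0*v(f, -90) = 0*√53 = 0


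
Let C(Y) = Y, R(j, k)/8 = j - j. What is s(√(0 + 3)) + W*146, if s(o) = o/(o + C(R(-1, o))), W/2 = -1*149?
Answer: -43507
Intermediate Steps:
R(j, k) = 0 (R(j, k) = 8*(j - j) = 8*0 = 0)
W = -298 (W = 2*(-1*149) = 2*(-149) = -298)
s(o) = 1 (s(o) = o/(o + 0) = o/o = 1)
s(√(0 + 3)) + W*146 = 1 - 298*146 = 1 - 43508 = -43507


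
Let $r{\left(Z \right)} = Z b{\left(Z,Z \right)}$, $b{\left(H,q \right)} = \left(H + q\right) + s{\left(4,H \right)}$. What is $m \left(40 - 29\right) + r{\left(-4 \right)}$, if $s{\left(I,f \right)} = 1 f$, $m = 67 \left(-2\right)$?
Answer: $-1426$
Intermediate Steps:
$m = -134$
$s{\left(I,f \right)} = f$
$b{\left(H,q \right)} = q + 2 H$ ($b{\left(H,q \right)} = \left(H + q\right) + H = q + 2 H$)
$r{\left(Z \right)} = 3 Z^{2}$ ($r{\left(Z \right)} = Z \left(Z + 2 Z\right) = Z 3 Z = 3 Z^{2}$)
$m \left(40 - 29\right) + r{\left(-4 \right)} = - 134 \left(40 - 29\right) + 3 \left(-4\right)^{2} = \left(-134\right) 11 + 3 \cdot 16 = -1474 + 48 = -1426$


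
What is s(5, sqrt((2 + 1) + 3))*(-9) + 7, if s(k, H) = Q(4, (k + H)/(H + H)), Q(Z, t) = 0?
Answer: 7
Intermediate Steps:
s(k, H) = 0
s(5, sqrt((2 + 1) + 3))*(-9) + 7 = 0*(-9) + 7 = 0 + 7 = 7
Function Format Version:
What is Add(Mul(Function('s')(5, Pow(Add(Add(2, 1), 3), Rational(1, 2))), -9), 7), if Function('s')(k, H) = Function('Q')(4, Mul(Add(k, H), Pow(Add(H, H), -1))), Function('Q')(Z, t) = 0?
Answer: 7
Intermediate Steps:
Function('s')(k, H) = 0
Add(Mul(Function('s')(5, Pow(Add(Add(2, 1), 3), Rational(1, 2))), -9), 7) = Add(Mul(0, -9), 7) = Add(0, 7) = 7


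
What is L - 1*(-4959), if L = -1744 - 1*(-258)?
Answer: 3473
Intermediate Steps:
L = -1486 (L = -1744 + 258 = -1486)
L - 1*(-4959) = -1486 - 1*(-4959) = -1486 + 4959 = 3473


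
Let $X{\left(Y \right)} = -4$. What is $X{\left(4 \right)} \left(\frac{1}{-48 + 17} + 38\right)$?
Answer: $- \frac{4708}{31} \approx -151.87$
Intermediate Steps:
$X{\left(4 \right)} \left(\frac{1}{-48 + 17} + 38\right) = - 4 \left(\frac{1}{-48 + 17} + 38\right) = - 4 \left(\frac{1}{-31} + 38\right) = - 4 \left(- \frac{1}{31} + 38\right) = \left(-4\right) \frac{1177}{31} = - \frac{4708}{31}$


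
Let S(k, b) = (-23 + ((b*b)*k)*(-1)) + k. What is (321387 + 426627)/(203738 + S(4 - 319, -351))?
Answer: 249338/13003905 ≈ 0.019174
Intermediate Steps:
S(k, b) = -23 + k - k*b² (S(k, b) = (-23 + (b²*k)*(-1)) + k = (-23 + (k*b²)*(-1)) + k = (-23 - k*b²) + k = -23 + k - k*b²)
(321387 + 426627)/(203738 + S(4 - 319, -351)) = (321387 + 426627)/(203738 + (-23 + (4 - 319) - 1*(4 - 319)*(-351)²)) = 748014/(203738 + (-23 - 315 - 1*(-315)*123201)) = 748014/(203738 + (-23 - 315 + 38808315)) = 748014/(203738 + 38807977) = 748014/39011715 = 748014*(1/39011715) = 249338/13003905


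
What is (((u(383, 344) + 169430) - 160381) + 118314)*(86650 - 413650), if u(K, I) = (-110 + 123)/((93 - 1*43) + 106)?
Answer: -41647728250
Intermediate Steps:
u(K, I) = 1/12 (u(K, I) = 13/((93 - 43) + 106) = 13/(50 + 106) = 13/156 = 13*(1/156) = 1/12)
(((u(383, 344) + 169430) - 160381) + 118314)*(86650 - 413650) = (((1/12 + 169430) - 160381) + 118314)*(86650 - 413650) = ((2033161/12 - 160381) + 118314)*(-327000) = (108589/12 + 118314)*(-327000) = (1528357/12)*(-327000) = -41647728250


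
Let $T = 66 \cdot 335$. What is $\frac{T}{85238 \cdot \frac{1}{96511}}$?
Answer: $\frac{1066929105}{42619} \approx 25034.0$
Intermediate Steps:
$T = 22110$
$\frac{T}{85238 \cdot \frac{1}{96511}} = \frac{22110}{85238 \cdot \frac{1}{96511}} = \frac{22110}{\frac{85238}{96511}} = 22110 \cdot \frac{96511}{85238} = \frac{1066929105}{42619}$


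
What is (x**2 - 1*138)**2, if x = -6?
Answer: 10404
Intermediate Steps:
(x**2 - 1*138)**2 = ((-6)**2 - 1*138)**2 = (36 - 138)**2 = (-102)**2 = 10404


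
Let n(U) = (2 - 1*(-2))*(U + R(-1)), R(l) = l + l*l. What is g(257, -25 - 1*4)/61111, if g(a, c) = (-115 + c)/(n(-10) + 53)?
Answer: -144/794443 ≈ -0.00018126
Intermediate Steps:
R(l) = l + l²
n(U) = 4*U (n(U) = (2 - 1*(-2))*(U - (1 - 1)) = (2 + 2)*(U - 1*0) = 4*(U + 0) = 4*U)
g(a, c) = -115/13 + c/13 (g(a, c) = (-115 + c)/(4*(-10) + 53) = (-115 + c)/(-40 + 53) = (-115 + c)/13 = (-115 + c)*(1/13) = -115/13 + c/13)
g(257, -25 - 1*4)/61111 = (-115/13 + (-25 - 1*4)/13)/61111 = (-115/13 + (-25 - 4)/13)*(1/61111) = (-115/13 + (1/13)*(-29))*(1/61111) = (-115/13 - 29/13)*(1/61111) = -144/13*1/61111 = -144/794443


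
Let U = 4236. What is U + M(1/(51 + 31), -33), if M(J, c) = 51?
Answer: 4287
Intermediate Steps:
U + M(1/(51 + 31), -33) = 4236 + 51 = 4287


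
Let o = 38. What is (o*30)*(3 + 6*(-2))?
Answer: -10260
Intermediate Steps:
(o*30)*(3 + 6*(-2)) = (38*30)*(3 + 6*(-2)) = 1140*(3 - 12) = 1140*(-9) = -10260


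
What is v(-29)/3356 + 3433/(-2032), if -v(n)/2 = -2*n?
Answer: -2939215/1704848 ≈ -1.7240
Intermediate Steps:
v(n) = 4*n (v(n) = -(-4)*n = 4*n)
v(-29)/3356 + 3433/(-2032) = (4*(-29))/3356 + 3433/(-2032) = -116*1/3356 + 3433*(-1/2032) = -29/839 - 3433/2032 = -2939215/1704848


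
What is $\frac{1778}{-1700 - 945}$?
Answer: $- \frac{1778}{2645} \approx -0.67221$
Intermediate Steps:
$\frac{1778}{-1700 - 945} = \frac{1778}{-2645} = 1778 \left(- \frac{1}{2645}\right) = - \frac{1778}{2645}$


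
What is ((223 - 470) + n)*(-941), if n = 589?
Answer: -321822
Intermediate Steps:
((223 - 470) + n)*(-941) = ((223 - 470) + 589)*(-941) = (-247 + 589)*(-941) = 342*(-941) = -321822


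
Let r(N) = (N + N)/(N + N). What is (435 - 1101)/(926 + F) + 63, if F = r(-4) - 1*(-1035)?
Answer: 6830/109 ≈ 62.661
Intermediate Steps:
r(N) = 1 (r(N) = (2*N)/((2*N)) = (2*N)*(1/(2*N)) = 1)
F = 1036 (F = 1 - 1*(-1035) = 1 + 1035 = 1036)
(435 - 1101)/(926 + F) + 63 = (435 - 1101)/(926 + 1036) + 63 = -666/1962 + 63 = -666*1/1962 + 63 = -37/109 + 63 = 6830/109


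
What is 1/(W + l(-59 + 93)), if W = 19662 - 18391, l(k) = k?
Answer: 1/1305 ≈ 0.00076628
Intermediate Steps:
W = 1271
1/(W + l(-59 + 93)) = 1/(1271 + (-59 + 93)) = 1/(1271 + 34) = 1/1305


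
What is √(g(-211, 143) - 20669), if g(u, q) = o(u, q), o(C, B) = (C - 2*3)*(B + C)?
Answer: 9*I*√73 ≈ 76.896*I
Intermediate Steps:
o(C, B) = (-6 + C)*(B + C) (o(C, B) = (C - 6)*(B + C) = (-6 + C)*(B + C))
g(u, q) = u² - 6*q - 6*u + q*u
√(g(-211, 143) - 20669) = √(((-211)² - 6*143 - 6*(-211) + 143*(-211)) - 20669) = √((44521 - 858 + 1266 - 30173) - 20669) = √(14756 - 20669) = √(-5913) = 9*I*√73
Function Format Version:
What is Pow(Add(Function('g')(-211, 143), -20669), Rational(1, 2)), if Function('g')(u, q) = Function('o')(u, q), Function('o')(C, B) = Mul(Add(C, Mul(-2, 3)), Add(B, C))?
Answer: Mul(9, I, Pow(73, Rational(1, 2))) ≈ Mul(76.896, I)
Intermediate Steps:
Function('o')(C, B) = Mul(Add(-6, C), Add(B, C)) (Function('o')(C, B) = Mul(Add(C, -6), Add(B, C)) = Mul(Add(-6, C), Add(B, C)))
Function('g')(u, q) = Add(Pow(u, 2), Mul(-6, q), Mul(-6, u), Mul(q, u))
Pow(Add(Function('g')(-211, 143), -20669), Rational(1, 2)) = Pow(Add(Add(Pow(-211, 2), Mul(-6, 143), Mul(-6, -211), Mul(143, -211)), -20669), Rational(1, 2)) = Pow(Add(Add(44521, -858, 1266, -30173), -20669), Rational(1, 2)) = Pow(Add(14756, -20669), Rational(1, 2)) = Pow(-5913, Rational(1, 2)) = Mul(9, I, Pow(73, Rational(1, 2)))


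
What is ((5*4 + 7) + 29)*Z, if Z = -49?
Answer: -2744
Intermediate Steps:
((5*4 + 7) + 29)*Z = ((5*4 + 7) + 29)*(-49) = ((20 + 7) + 29)*(-49) = (27 + 29)*(-49) = 56*(-49) = -2744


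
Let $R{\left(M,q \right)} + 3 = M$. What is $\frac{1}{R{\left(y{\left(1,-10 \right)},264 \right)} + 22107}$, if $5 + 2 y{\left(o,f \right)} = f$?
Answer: $\frac{2}{44193} \approx 4.5256 \cdot 10^{-5}$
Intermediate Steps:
$y{\left(o,f \right)} = - \frac{5}{2} + \frac{f}{2}$
$R{\left(M,q \right)} = -3 + M$
$\frac{1}{R{\left(y{\left(1,-10 \right)},264 \right)} + 22107} = \frac{1}{\left(-3 + \left(- \frac{5}{2} + \frac{1}{2} \left(-10\right)\right)\right) + 22107} = \frac{1}{\left(-3 - \frac{15}{2}\right) + 22107} = \frac{1}{- \frac{21}{2} + 22107} = \frac{1}{\frac{44193}{2}} = \frac{2}{44193}$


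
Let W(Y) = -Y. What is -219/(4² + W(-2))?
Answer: -73/6 ≈ -12.167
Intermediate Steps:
-219/(4² + W(-2)) = -219/(4² - 1*(-2)) = -219/(16 + 2) = -219/18 = -219*1/18 = -73/6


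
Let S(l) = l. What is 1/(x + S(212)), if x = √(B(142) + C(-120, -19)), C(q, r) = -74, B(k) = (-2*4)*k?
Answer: 106/23077 - 11*I*√10/46154 ≈ 0.0045933 - 0.00075367*I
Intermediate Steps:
B(k) = -8*k
x = 11*I*√10 (x = √(-8*142 - 74) = √(-1136 - 74) = √(-1210) = 11*I*√10 ≈ 34.785*I)
1/(x + S(212)) = 1/(11*I*√10 + 212) = 1/(212 + 11*I*√10)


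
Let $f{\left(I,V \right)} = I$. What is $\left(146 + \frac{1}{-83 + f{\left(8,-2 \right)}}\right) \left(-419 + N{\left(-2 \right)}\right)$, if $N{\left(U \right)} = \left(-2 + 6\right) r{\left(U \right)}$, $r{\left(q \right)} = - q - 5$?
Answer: $- \frac{4719019}{75} \approx -62920.0$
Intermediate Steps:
$r{\left(q \right)} = -5 - q$
$N{\left(U \right)} = -20 - 4 U$ ($N{\left(U \right)} = \left(-2 + 6\right) \left(-5 - U\right) = 4 \left(-5 - U\right) = -20 - 4 U$)
$\left(146 + \frac{1}{-83 + f{\left(8,-2 \right)}}\right) \left(-419 + N{\left(-2 \right)}\right) = \left(146 + \frac{1}{-83 + 8}\right) \left(-419 - 12\right) = \left(146 + \frac{1}{-75}\right) \left(-419 + \left(-20 + 8\right)\right) = \left(146 - \frac{1}{75}\right) \left(-419 - 12\right) = \frac{10949}{75} \left(-431\right) = - \frac{4719019}{75}$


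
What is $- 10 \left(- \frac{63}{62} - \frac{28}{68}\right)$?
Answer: $\frac{7525}{527} \approx 14.279$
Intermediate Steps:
$- 10 \left(- \frac{63}{62} - \frac{28}{68}\right) = - 10 \left(\left(-63\right) \frac{1}{62} - \frac{7}{17}\right) = - 10 \left(- \frac{63}{62} - \frac{7}{17}\right) = - \frac{10 \left(-1505\right)}{1054} = \left(-1\right) \left(- \frac{7525}{527}\right) = \frac{7525}{527}$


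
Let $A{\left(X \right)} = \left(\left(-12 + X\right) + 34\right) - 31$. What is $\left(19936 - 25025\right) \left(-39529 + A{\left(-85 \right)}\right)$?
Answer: $201641447$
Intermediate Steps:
$A{\left(X \right)} = -9 + X$ ($A{\left(X \right)} = \left(22 + X\right) - 31 = -9 + X$)
$\left(19936 - 25025\right) \left(-39529 + A{\left(-85 \right)}\right) = \left(19936 - 25025\right) \left(-39529 - 94\right) = - 5089 \left(-39529 - 94\right) = \left(-5089\right) \left(-39623\right) = 201641447$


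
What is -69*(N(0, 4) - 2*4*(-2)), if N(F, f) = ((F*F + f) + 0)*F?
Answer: -1104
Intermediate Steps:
N(F, f) = F*(f + F**2) (N(F, f) = ((F**2 + f) + 0)*F = ((f + F**2) + 0)*F = (f + F**2)*F = F*(f + F**2))
-69*(N(0, 4) - 2*4*(-2)) = -69*(0*(4 + 0**2) - 2*4*(-2)) = -69*(0*(4 + 0) - 8*(-2)) = -69*(0*4 + 16) = -69*(0 + 16) = -69*16 = -1104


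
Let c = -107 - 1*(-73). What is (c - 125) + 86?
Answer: -73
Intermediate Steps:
c = -34 (c = -107 + 73 = -34)
(c - 125) + 86 = (-34 - 125) + 86 = -159 + 86 = -73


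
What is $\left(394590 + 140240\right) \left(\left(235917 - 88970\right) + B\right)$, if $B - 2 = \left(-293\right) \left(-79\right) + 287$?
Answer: $91125939890$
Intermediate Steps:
$B = 23436$ ($B = 2 + \left(\left(-293\right) \left(-79\right) + 287\right) = 2 + \left(23147 + 287\right) = 2 + 23434 = 23436$)
$\left(394590 + 140240\right) \left(\left(235917 - 88970\right) + B\right) = \left(394590 + 140240\right) \left(\left(235917 - 88970\right) + 23436\right) = 534830 \left(146947 + 23436\right) = 534830 \cdot 170383 = 91125939890$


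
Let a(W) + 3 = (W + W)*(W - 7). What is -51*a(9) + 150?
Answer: -1533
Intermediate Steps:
a(W) = -3 + 2*W*(-7 + W) (a(W) = -3 + (W + W)*(W - 7) = -3 + (2*W)*(-7 + W) = -3 + 2*W*(-7 + W))
-51*a(9) + 150 = -51*(-3 - 14*9 + 2*9²) + 150 = -51*(-3 - 126 + 2*81) + 150 = -51*(-3 - 126 + 162) + 150 = -51*33 + 150 = -1683 + 150 = -1533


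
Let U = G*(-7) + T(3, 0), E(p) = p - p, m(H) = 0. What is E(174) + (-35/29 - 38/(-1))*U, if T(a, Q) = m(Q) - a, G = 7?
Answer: -55484/29 ≈ -1913.2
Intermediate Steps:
T(a, Q) = -a (T(a, Q) = 0 - a = -a)
E(p) = 0
U = -52 (U = 7*(-7) - 1*3 = -49 - 3 = -52)
E(174) + (-35/29 - 38/(-1))*U = 0 + (-35/29 - 38/(-1))*(-52) = 0 + (-35*1/29 - 38*(-1))*(-52) = 0 + (-35/29 + 38)*(-52) = 0 + (1067/29)*(-52) = 0 - 55484/29 = -55484/29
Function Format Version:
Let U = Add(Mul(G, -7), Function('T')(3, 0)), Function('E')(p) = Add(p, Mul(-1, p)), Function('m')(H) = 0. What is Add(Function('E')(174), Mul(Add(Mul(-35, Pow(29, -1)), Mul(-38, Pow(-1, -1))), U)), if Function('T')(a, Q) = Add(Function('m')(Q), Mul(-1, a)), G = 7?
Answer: Rational(-55484, 29) ≈ -1913.2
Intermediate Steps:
Function('T')(a, Q) = Mul(-1, a) (Function('T')(a, Q) = Add(0, Mul(-1, a)) = Mul(-1, a))
Function('E')(p) = 0
U = -52 (U = Add(Mul(7, -7), Mul(-1, 3)) = Add(-49, -3) = -52)
Add(Function('E')(174), Mul(Add(Mul(-35, Pow(29, -1)), Mul(-38, Pow(-1, -1))), U)) = Add(0, Mul(Add(Mul(-35, Pow(29, -1)), Mul(-38, Pow(-1, -1))), -52)) = Add(0, Mul(Add(Mul(-35, Rational(1, 29)), Mul(-38, -1)), -52)) = Add(0, Mul(Add(Rational(-35, 29), 38), -52)) = Add(0, Mul(Rational(1067, 29), -52)) = Add(0, Rational(-55484, 29)) = Rational(-55484, 29)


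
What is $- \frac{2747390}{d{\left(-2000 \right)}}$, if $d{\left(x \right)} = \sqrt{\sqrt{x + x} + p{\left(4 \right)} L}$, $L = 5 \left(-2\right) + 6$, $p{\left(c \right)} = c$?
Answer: $- \frac{1373695}{\sqrt{-4 + 5 i \sqrt{10}}} \approx -2.0896 \cdot 10^{5} + 2.684 \cdot 10^{5} i$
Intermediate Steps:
$L = -4$ ($L = -10 + 6 = -4$)
$d{\left(x \right)} = \sqrt{-16 + \sqrt{2} \sqrt{x}}$ ($d{\left(x \right)} = \sqrt{\sqrt{x + x} + 4 \left(-4\right)} = \sqrt{\sqrt{2 x} - 16} = \sqrt{\sqrt{2} \sqrt{x} - 16} = \sqrt{-16 + \sqrt{2} \sqrt{x}}$)
$- \frac{2747390}{d{\left(-2000 \right)}} = - \frac{2747390}{\sqrt{-16 + \sqrt{2} \sqrt{-2000}}} = - \frac{2747390}{\sqrt{-16 + \sqrt{2} \cdot 20 i \sqrt{5}}} = - \frac{2747390}{\sqrt{-16 + 20 i \sqrt{10}}}$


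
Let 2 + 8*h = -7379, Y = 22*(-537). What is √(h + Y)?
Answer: I*√203786/4 ≈ 112.86*I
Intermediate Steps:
Y = -11814
h = -7381/8 (h = -¼ + (⅛)*(-7379) = -¼ - 7379/8 = -7381/8 ≈ -922.63)
√(h + Y) = √(-7381/8 - 11814) = √(-101893/8) = I*√203786/4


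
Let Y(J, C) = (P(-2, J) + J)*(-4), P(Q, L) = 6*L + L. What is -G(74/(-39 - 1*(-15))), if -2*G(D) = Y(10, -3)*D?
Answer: 1480/3 ≈ 493.33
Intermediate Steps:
P(Q, L) = 7*L
Y(J, C) = -32*J (Y(J, C) = (7*J + J)*(-4) = (8*J)*(-4) = -32*J)
G(D) = 160*D (G(D) = -(-32*10)*D/2 = -(-160)*D = 160*D)
-G(74/(-39 - 1*(-15))) = -160*74/(-39 - 1*(-15)) = -160*74/(-39 + 15) = -160*74/(-24) = -160*74*(-1/24) = -160*(-37)/12 = -1*(-1480/3) = 1480/3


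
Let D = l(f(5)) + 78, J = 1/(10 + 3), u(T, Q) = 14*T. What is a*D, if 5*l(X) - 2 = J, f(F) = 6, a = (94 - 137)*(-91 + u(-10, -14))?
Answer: 50628501/65 ≈ 7.7890e+5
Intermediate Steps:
a = 9933 (a = (94 - 137)*(-91 + 14*(-10)) = -43*(-91 - 140) = -43*(-231) = 9933)
J = 1/13 ≈ 0.076923
l(X) = 27/65 (l(X) = ⅖ + (⅕)*(1/13) = ⅖ + 1/65 = 27/65)
D = 5097/65 (D = 27/65 + 78 = 5097/65 ≈ 78.415)
a*D = 9933*(5097/65) = 50628501/65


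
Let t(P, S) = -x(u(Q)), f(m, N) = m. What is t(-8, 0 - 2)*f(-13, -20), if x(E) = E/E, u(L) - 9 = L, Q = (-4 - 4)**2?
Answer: 13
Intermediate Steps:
Q = 64 (Q = (-8)**2 = 64)
u(L) = 9 + L
x(E) = 1
t(P, S) = -1 (t(P, S) = -1*1 = -1)
t(-8, 0 - 2)*f(-13, -20) = -1*(-13) = 13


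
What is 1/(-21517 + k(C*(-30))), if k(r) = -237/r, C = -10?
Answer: -100/2151779 ≈ -4.6473e-5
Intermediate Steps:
1/(-21517 + k(C*(-30))) = 1/(-21517 - 237/((-10*(-30)))) = 1/(-21517 - 237/300) = 1/(-21517 - 237*1/300) = 1/(-21517 - 79/100) = 1/(-2151779/100) = -100/2151779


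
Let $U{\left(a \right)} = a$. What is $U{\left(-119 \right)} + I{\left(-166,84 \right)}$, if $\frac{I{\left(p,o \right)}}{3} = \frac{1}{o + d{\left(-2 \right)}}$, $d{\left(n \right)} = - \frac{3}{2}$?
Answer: $- \frac{6543}{55} \approx -118.96$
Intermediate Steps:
$d{\left(n \right)} = - \frac{3}{2}$ ($d{\left(n \right)} = \left(-3\right) \frac{1}{2} = - \frac{3}{2}$)
$I{\left(p,o \right)} = \frac{3}{- \frac{3}{2} + o}$ ($I{\left(p,o \right)} = \frac{3}{o - \frac{3}{2}} = \frac{3}{- \frac{3}{2} + o}$)
$U{\left(-119 \right)} + I{\left(-166,84 \right)} = -119 + \frac{6}{-3 + 2 \cdot 84} = -119 + \frac{6}{-3 + 168} = -119 + \frac{6}{165} = -119 + 6 \cdot \frac{1}{165} = -119 + \frac{2}{55} = - \frac{6543}{55}$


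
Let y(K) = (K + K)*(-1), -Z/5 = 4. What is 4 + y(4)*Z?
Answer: 164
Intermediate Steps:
Z = -20 (Z = -5*4 = -20)
y(K) = -2*K (y(K) = (2*K)*(-1) = -2*K)
4 + y(4)*Z = 4 - 2*4*(-20) = 4 - 8*(-20) = 4 + 160 = 164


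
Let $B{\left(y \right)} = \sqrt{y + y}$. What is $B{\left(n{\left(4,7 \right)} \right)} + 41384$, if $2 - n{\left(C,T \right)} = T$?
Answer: $41384 + i \sqrt{10} \approx 41384.0 + 3.1623 i$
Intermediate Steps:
$n{\left(C,T \right)} = 2 - T$
$B{\left(y \right)} = \sqrt{2} \sqrt{y}$ ($B{\left(y \right)} = \sqrt{2 y} = \sqrt{2} \sqrt{y}$)
$B{\left(n{\left(4,7 \right)} \right)} + 41384 = \sqrt{2} \sqrt{2 - 7} + 41384 = \sqrt{2} \sqrt{-5} + 41384 = \sqrt{2} i \sqrt{5} + 41384 = i \sqrt{10} + 41384 = 41384 + i \sqrt{10}$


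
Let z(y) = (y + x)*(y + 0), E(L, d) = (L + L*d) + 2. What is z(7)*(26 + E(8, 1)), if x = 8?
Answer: 4620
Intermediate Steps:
E(L, d) = 2 + L + L*d
z(y) = y*(8 + y) (z(y) = (y + 8)*(y + 0) = (8 + y)*y = y*(8 + y))
z(7)*(26 + E(8, 1)) = (7*(8 + 7))*(26 + (2 + 8 + 8*1)) = (7*15)*(26 + (2 + 8 + 8)) = 105*(26 + 18) = 105*44 = 4620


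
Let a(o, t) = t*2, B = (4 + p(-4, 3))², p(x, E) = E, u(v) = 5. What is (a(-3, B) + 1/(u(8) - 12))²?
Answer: 469225/49 ≈ 9576.0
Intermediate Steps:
B = 49 (B = (4 + 3)² = 7² = 49)
a(o, t) = 2*t
(a(-3, B) + 1/(u(8) - 12))² = (2*49 + 1/(5 - 12))² = (98 + 1/(-7))² = (98 - ⅐)² = (685/7)² = 469225/49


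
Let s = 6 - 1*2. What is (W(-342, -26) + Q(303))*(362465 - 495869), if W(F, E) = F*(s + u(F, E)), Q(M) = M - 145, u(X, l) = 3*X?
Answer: -46648977528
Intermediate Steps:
s = 4 (s = 6 - 2 = 4)
Q(M) = -145 + M
W(F, E) = F*(4 + 3*F)
(W(-342, -26) + Q(303))*(362465 - 495869) = (-342*(4 + 3*(-342)) + (-145 + 303))*(362465 - 495869) = (-342*(4 - 1026) + 158)*(-133404) = (-342*(-1022) + 158)*(-133404) = (349524 + 158)*(-133404) = 349682*(-133404) = -46648977528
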